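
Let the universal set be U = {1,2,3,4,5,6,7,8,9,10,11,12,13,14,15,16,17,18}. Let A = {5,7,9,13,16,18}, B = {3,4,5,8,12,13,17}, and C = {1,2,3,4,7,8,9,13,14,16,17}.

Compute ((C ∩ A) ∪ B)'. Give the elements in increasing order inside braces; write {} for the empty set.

{1,2,6,10,11,14,15,18}

C ∩ A = {7,9,13,16}
(C ∩ A) ∪ B = {3,4,5,7,8,9,12,13,16,17}
((C ∩ A) ∪ B)' = {1,2,6,10,11,14,15,18}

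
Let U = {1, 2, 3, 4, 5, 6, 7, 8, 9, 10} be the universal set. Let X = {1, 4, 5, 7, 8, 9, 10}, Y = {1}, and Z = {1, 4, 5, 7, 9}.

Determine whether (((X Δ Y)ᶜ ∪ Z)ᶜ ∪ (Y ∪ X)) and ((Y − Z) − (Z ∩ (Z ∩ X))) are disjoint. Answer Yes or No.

X Δ Y = {4, 5, 7, 8, 9, 10}
(X Δ Y)ᶜ = {1, 2, 3, 6}
(X Δ Y)ᶜ ∪ Z = {1, 2, 3, 4, 5, 6, 7, 9}
((X Δ Y)ᶜ ∪ Z)ᶜ = {8, 10}
Y ∪ X = {1, 4, 5, 7, 8, 9, 10}
((X Δ Y)ᶜ ∪ Z)ᶜ ∪ (Y ∪ X) = {1, 4, 5, 7, 8, 9, 10}
Y − Z = {}
Z ∩ X = {1, 4, 5, 7, 9}
Z ∩ (Z ∩ X) = {1, 4, 5, 7, 9}
(Y − Z) − (Z ∩ (Z ∩ X)) = {}
{1, 4, 5, 7, 8, 9, 10} and {} share no elements.

Yes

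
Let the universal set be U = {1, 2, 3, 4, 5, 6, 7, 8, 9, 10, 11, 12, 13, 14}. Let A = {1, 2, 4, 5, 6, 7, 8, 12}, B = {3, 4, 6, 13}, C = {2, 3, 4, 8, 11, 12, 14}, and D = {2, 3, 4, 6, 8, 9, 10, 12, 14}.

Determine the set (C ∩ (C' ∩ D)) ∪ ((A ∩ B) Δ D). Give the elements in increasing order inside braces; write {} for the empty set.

C' = {1, 5, 6, 7, 9, 10, 13}
C' ∩ D = {6, 9, 10}
C ∩ (C' ∩ D) = {}
A ∩ B = {4, 6}
(A ∩ B) Δ D = {2, 3, 8, 9, 10, 12, 14}
(C ∩ (C' ∩ D)) ∪ ((A ∩ B) Δ D) = {2, 3, 8, 9, 10, 12, 14}

{2, 3, 8, 9, 10, 12, 14}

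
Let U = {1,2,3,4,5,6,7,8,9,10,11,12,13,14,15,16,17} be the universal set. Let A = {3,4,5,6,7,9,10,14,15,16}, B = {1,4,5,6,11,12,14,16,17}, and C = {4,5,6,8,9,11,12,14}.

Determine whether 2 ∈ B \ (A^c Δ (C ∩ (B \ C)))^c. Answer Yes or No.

No

2 ∉ A, so 2 ∈ A^c
2 ∉ B and 2 ∉ C, so 2 ∉ B \ C
2 ∉ C and 2 ∉ (B \ C), so 2 ∉ C ∩ (B \ C)
2 ∈ A^c and 2 ∉ (C ∩ (B \ C)), so 2 ∈ A^c Δ (C ∩ (B \ C))
2 ∉ (A^c Δ (C ∩ (B \ C)))^c since 2 ∈ (A^c Δ (C ∩ (B \ C)))
2 ∉ B and 2 ∉ (A^c Δ (C ∩ (B \ C)))^c, so 2 ∉ B \ (A^c Δ (C ∩ (B \ C)))^c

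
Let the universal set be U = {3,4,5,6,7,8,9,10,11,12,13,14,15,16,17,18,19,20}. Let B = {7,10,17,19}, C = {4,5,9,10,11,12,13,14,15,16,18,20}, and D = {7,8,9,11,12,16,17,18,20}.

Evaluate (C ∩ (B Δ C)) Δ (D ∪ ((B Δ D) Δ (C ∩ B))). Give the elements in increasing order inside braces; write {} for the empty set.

{4,5,7,8,13,14,15,17,19}

B Δ C = {4,5,7,9,11,12,13,14,15,16,17,18,19,20}
C ∩ (B Δ C) = {4,5,9,11,12,13,14,15,16,18,20}
B Δ D = {8,9,10,11,12,16,18,19,20}
C ∩ B = {10}
(B Δ D) Δ (C ∩ B) = {8,9,11,12,16,18,19,20}
D ∪ ((B Δ D) Δ (C ∩ B)) = {7,8,9,11,12,16,17,18,19,20}
(C ∩ (B Δ C)) Δ (D ∪ ((B Δ D) Δ (C ∩ B))) = {4,5,7,8,13,14,15,17,19}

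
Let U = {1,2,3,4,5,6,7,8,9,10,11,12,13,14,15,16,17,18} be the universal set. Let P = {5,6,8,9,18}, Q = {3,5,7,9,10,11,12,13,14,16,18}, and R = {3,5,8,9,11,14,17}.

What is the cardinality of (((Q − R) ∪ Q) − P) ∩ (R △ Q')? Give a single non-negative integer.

Q − R = {7,10,12,13,16,18}
(Q − R) ∪ Q = {3,5,7,9,10,11,12,13,14,16,18}
((Q − R) ∪ Q) − P = {3,7,10,11,12,13,14,16}
Q' = {1,2,4,6,8,15,17}
R △ Q' = {1,2,3,4,5,6,9,11,14,15}
(((Q − R) ∪ Q) − P) ∩ (R △ Q') = {3,11,14}
|(((Q − R) ∪ Q) − P) ∩ (R △ Q')| = 3

3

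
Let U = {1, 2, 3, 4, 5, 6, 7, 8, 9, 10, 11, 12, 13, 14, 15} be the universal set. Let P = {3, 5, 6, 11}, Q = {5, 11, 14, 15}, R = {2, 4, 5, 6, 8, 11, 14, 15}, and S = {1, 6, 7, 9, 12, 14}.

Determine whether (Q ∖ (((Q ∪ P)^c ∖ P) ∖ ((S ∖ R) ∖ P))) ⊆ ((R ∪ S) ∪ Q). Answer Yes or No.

Q ∪ P = {3, 5, 6, 11, 14, 15}
(Q ∪ P)^c = {1, 2, 4, 7, 8, 9, 10, 12, 13}
(Q ∪ P)^c ∖ P = {1, 2, 4, 7, 8, 9, 10, 12, 13}
S ∖ R = {1, 7, 9, 12}
(S ∖ R) ∖ P = {1, 7, 9, 12}
((Q ∪ P)^c ∖ P) ∖ ((S ∖ R) ∖ P) = {2, 4, 8, 10, 13}
Q ∖ (((Q ∪ P)^c ∖ P) ∖ ((S ∖ R) ∖ P)) = {5, 11, 14, 15}
R ∪ S = {1, 2, 4, 5, 6, 7, 8, 9, 11, 12, 14, 15}
(R ∪ S) ∪ Q = {1, 2, 4, 5, 6, 7, 8, 9, 11, 12, 14, 15}
Every element of {5, 11, 14, 15} is in {1, 2, 4, 5, 6, 7, 8, 9, 11, 12, 14, 15}, so Q ∖ (((Q ∪ P)^c ∖ P) ∖ ((S ∖ R) ∖ P)) ⊆ (R ∪ S) ∪ Q.

Yes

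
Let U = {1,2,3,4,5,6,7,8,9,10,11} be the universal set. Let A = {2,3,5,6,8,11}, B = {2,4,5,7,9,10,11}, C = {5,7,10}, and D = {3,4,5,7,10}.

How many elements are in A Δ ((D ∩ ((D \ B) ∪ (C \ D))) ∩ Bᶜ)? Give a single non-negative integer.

D \ B = {3}
C \ D = {}
(D \ B) ∪ (C \ D) = {3}
D ∩ ((D \ B) ∪ (C \ D)) = {3}
Bᶜ = {1,3,6,8}
(D ∩ ((D \ B) ∪ (C \ D))) ∩ Bᶜ = {3}
A Δ ((D ∩ ((D \ B) ∪ (C \ D))) ∩ Bᶜ) = {2,5,6,8,11}
|A Δ ((D ∩ ((D \ B) ∪ (C \ D))) ∩ Bᶜ)| = 5

5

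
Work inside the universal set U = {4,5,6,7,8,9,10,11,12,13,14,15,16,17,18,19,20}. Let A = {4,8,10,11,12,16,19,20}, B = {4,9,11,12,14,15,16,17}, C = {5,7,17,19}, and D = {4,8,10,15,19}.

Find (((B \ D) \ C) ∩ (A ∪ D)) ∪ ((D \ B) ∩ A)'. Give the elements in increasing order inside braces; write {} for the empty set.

{4,5,6,7,9,11,12,13,14,15,16,17,18,20}

B \ D = {9,11,12,14,16,17}
(B \ D) \ C = {9,11,12,14,16}
A ∪ D = {4,8,10,11,12,15,16,19,20}
((B \ D) \ C) ∩ (A ∪ D) = {11,12,16}
D \ B = {8,10,19}
(D \ B) ∩ A = {8,10,19}
((D \ B) ∩ A)' = {4,5,6,7,9,11,12,13,14,15,16,17,18,20}
(((B \ D) \ C) ∩ (A ∪ D)) ∪ ((D \ B) ∩ A)' = {4,5,6,7,9,11,12,13,14,15,16,17,18,20}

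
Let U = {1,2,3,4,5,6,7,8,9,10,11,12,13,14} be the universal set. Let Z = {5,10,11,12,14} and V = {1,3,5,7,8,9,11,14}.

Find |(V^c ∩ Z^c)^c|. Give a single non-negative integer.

V^c = {2,4,6,10,12,13}
Z^c = {1,2,3,4,6,7,8,9,13}
V^c ∩ Z^c = {2,4,6,13}
(V^c ∩ Z^c)^c = {1,3,5,7,8,9,10,11,12,14}
|(V^c ∩ Z^c)^c| = 10

10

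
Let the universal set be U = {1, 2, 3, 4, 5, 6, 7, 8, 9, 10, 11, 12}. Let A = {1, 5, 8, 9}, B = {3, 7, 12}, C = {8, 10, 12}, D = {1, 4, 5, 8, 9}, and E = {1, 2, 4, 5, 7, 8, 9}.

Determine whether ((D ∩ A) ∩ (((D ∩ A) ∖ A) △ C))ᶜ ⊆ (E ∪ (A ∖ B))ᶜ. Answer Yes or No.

D ∩ A = {1, 5, 8, 9}
(D ∩ A) ∖ A = {}
((D ∩ A) ∖ A) △ C = {8, 10, 12}
(D ∩ A) ∩ (((D ∩ A) ∖ A) △ C) = {8}
((D ∩ A) ∩ (((D ∩ A) ∖ A) △ C))ᶜ = {1, 2, 3, 4, 5, 6, 7, 9, 10, 11, 12}
A ∖ B = {1, 5, 8, 9}
E ∪ (A ∖ B) = {1, 2, 4, 5, 7, 8, 9}
(E ∪ (A ∖ B))ᶜ = {3, 6, 10, 11, 12}
1 ∈ ((D ∩ A) ∩ (((D ∩ A) ∖ A) △ C))ᶜ but 1 ∉ (E ∪ (A ∖ B))ᶜ, so the inclusion fails.

No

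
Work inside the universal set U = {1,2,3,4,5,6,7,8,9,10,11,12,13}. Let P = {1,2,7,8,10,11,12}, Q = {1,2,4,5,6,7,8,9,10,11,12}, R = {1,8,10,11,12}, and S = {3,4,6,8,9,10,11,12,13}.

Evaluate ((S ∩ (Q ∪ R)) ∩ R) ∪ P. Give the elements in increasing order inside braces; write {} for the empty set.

Q ∪ R = {1,2,4,5,6,7,8,9,10,11,12}
S ∩ (Q ∪ R) = {4,6,8,9,10,11,12}
(S ∩ (Q ∪ R)) ∩ R = {8,10,11,12}
((S ∩ (Q ∪ R)) ∩ R) ∪ P = {1,2,7,8,10,11,12}

{1,2,7,8,10,11,12}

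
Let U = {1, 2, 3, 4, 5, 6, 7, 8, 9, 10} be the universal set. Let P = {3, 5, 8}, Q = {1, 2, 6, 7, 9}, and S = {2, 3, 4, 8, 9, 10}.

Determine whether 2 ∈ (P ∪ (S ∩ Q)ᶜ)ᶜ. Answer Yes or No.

Yes

2 ∈ S and 2 ∈ Q, so 2 ∈ S ∩ Q
2 ∉ (S ∩ Q)ᶜ since 2 ∈ (S ∩ Q)
2 ∉ P and 2 ∉ (S ∩ Q)ᶜ, so 2 ∉ P ∪ (S ∩ Q)ᶜ
2 ∈ (P ∪ (S ∩ Q)ᶜ)ᶜ since 2 ∉ (P ∪ (S ∩ Q)ᶜ)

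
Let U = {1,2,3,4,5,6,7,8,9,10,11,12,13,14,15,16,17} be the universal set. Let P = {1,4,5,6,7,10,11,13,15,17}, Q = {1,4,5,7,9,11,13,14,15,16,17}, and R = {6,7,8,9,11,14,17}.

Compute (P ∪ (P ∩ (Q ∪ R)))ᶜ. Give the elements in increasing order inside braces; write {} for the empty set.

Q ∪ R = {1,4,5,6,7,8,9,11,13,14,15,16,17}
P ∩ (Q ∪ R) = {1,4,5,6,7,11,13,15,17}
P ∪ (P ∩ (Q ∪ R)) = {1,4,5,6,7,10,11,13,15,17}
(P ∪ (P ∩ (Q ∪ R)))ᶜ = {2,3,8,9,12,14,16}

{2,3,8,9,12,14,16}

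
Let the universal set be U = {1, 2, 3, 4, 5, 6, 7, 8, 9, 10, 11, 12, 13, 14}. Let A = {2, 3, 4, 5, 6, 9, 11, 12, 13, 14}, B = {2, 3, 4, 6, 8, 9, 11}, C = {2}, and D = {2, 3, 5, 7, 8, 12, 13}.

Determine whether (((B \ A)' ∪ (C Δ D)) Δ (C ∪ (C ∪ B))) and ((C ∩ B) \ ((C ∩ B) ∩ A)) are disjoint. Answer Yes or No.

Yes

B \ A = {8}
(B \ A)' = {1, 2, 3, 4, 5, 6, 7, 9, 10, 11, 12, 13, 14}
C Δ D = {3, 5, 7, 8, 12, 13}
(B \ A)' ∪ (C Δ D) = {1, 2, 3, 4, 5, 6, 7, 8, 9, 10, 11, 12, 13, 14}
C ∪ B = {2, 3, 4, 6, 8, 9, 11}
C ∪ (C ∪ B) = {2, 3, 4, 6, 8, 9, 11}
((B \ A)' ∪ (C Δ D)) Δ (C ∪ (C ∪ B)) = {1, 5, 7, 10, 12, 13, 14}
C ∩ B = {2}
(C ∩ B) ∩ A = {2}
(C ∩ B) \ ((C ∩ B) ∩ A) = {}
{1, 5, 7, 10, 12, 13, 14} and {} share no elements.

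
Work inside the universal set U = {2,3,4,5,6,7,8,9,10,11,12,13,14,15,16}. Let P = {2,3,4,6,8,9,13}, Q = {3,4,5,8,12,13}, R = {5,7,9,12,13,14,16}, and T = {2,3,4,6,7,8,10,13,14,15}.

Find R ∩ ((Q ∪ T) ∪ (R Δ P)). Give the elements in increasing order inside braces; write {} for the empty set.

Q ∪ T = {2,3,4,5,6,7,8,10,12,13,14,15}
R Δ P = {2,3,4,5,6,7,8,12,14,16}
(Q ∪ T) ∪ (R Δ P) = {2,3,4,5,6,7,8,10,12,13,14,15,16}
R ∩ ((Q ∪ T) ∪ (R Δ P)) = {5,7,12,13,14,16}

{5,7,12,13,14,16}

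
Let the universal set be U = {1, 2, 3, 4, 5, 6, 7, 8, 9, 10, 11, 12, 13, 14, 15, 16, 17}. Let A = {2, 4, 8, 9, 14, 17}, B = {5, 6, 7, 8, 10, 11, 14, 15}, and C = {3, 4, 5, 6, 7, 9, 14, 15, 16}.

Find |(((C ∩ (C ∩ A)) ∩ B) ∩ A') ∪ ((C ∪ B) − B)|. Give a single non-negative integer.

C ∩ A = {4, 9, 14}
C ∩ (C ∩ A) = {4, 9, 14}
(C ∩ (C ∩ A)) ∩ B = {14}
A' = {1, 3, 5, 6, 7, 10, 11, 12, 13, 15, 16}
((C ∩ (C ∩ A)) ∩ B) ∩ A' = {}
C ∪ B = {3, 4, 5, 6, 7, 8, 9, 10, 11, 14, 15, 16}
(C ∪ B) − B = {3, 4, 9, 16}
(((C ∩ (C ∩ A)) ∩ B) ∩ A') ∪ ((C ∪ B) − B) = {3, 4, 9, 16}
|(((C ∩ (C ∩ A)) ∩ B) ∩ A') ∪ ((C ∪ B) − B)| = 4

4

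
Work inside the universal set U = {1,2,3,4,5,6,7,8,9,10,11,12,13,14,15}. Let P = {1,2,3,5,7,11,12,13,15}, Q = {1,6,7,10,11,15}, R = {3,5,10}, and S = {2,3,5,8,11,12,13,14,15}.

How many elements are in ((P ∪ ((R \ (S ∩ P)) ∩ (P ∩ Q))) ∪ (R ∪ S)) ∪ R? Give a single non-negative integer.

12

S ∩ P = {2,3,5,11,12,13,15}
R \ (S ∩ P) = {10}
P ∩ Q = {1,7,11,15}
(R \ (S ∩ P)) ∩ (P ∩ Q) = {}
P ∪ ((R \ (S ∩ P)) ∩ (P ∩ Q)) = {1,2,3,5,7,11,12,13,15}
R ∪ S = {2,3,5,8,10,11,12,13,14,15}
(P ∪ ((R \ (S ∩ P)) ∩ (P ∩ Q))) ∪ (R ∪ S) = {1,2,3,5,7,8,10,11,12,13,14,15}
((P ∪ ((R \ (S ∩ P)) ∩ (P ∩ Q))) ∪ (R ∪ S)) ∪ R = {1,2,3,5,7,8,10,11,12,13,14,15}
|((P ∪ ((R \ (S ∩ P)) ∩ (P ∩ Q))) ∪ (R ∪ S)) ∪ R| = 12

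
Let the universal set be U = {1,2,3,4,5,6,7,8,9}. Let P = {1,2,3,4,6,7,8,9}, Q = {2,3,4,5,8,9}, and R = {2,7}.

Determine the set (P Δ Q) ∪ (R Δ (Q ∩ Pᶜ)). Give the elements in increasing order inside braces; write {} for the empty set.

P Δ Q = {1,5,6,7}
Pᶜ = {5}
Q ∩ Pᶜ = {5}
R Δ (Q ∩ Pᶜ) = {2,5,7}
(P Δ Q) ∪ (R Δ (Q ∩ Pᶜ)) = {1,2,5,6,7}

{1,2,5,6,7}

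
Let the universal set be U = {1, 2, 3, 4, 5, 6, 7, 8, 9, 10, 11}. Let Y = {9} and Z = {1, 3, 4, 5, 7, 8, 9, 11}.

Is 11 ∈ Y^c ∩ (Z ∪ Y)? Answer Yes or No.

11 ∉ Y, so 11 ∈ Y^c
11 ∈ Z and 11 ∉ Y, so 11 ∈ Z ∪ Y
11 ∈ Y^c and 11 ∈ (Z ∪ Y), so 11 ∈ Y^c ∩ (Z ∪ Y)

Yes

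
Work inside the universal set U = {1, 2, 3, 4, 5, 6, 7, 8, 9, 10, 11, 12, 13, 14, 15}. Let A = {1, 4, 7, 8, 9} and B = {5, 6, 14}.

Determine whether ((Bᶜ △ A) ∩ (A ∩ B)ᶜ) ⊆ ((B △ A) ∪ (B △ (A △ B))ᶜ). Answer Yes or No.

Yes

Bᶜ = {1, 2, 3, 4, 7, 8, 9, 10, 11, 12, 13, 15}
Bᶜ △ A = {2, 3, 10, 11, 12, 13, 15}
A ∩ B = {}
(A ∩ B)ᶜ = {1, 2, 3, 4, 5, 6, 7, 8, 9, 10, 11, 12, 13, 14, 15}
(Bᶜ △ A) ∩ (A ∩ B)ᶜ = {2, 3, 10, 11, 12, 13, 15}
B △ A = {1, 4, 5, 6, 7, 8, 9, 14}
A △ B = {1, 4, 5, 6, 7, 8, 9, 14}
B △ (A △ B) = {1, 4, 7, 8, 9}
(B △ (A △ B))ᶜ = {2, 3, 5, 6, 10, 11, 12, 13, 14, 15}
(B △ A) ∪ (B △ (A △ B))ᶜ = {1, 2, 3, 4, 5, 6, 7, 8, 9, 10, 11, 12, 13, 14, 15}
Every element of {2, 3, 10, 11, 12, 13, 15} is in {1, 2, 3, 4, 5, 6, 7, 8, 9, 10, 11, 12, 13, 14, 15}, so (Bᶜ △ A) ∩ (A ∩ B)ᶜ ⊆ (B △ A) ∪ (B △ (A △ B))ᶜ.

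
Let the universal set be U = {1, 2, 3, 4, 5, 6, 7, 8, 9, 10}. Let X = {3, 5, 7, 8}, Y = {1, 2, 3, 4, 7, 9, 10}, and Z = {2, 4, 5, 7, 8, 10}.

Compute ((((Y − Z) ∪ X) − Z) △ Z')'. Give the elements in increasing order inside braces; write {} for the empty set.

Y − Z = {1, 3, 9}
(Y − Z) ∪ X = {1, 3, 5, 7, 8, 9}
((Y − Z) ∪ X) − Z = {1, 3, 9}
Z' = {1, 3, 6, 9}
(((Y − Z) ∪ X) − Z) △ Z' = {6}
((((Y − Z) ∪ X) − Z) △ Z')' = {1, 2, 3, 4, 5, 7, 8, 9, 10}

{1, 2, 3, 4, 5, 7, 8, 9, 10}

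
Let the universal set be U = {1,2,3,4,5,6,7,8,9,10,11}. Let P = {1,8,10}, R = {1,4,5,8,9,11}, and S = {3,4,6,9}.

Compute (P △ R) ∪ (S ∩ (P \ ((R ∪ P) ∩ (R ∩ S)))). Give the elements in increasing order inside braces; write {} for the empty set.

{4,5,9,10,11}

P △ R = {4,5,9,10,11}
R ∪ P = {1,4,5,8,9,10,11}
R ∩ S = {4,9}
(R ∪ P) ∩ (R ∩ S) = {4,9}
P \ ((R ∪ P) ∩ (R ∩ S)) = {1,8,10}
S ∩ (P \ ((R ∪ P) ∩ (R ∩ S))) = {}
(P △ R) ∪ (S ∩ (P \ ((R ∪ P) ∩ (R ∩ S)))) = {4,5,9,10,11}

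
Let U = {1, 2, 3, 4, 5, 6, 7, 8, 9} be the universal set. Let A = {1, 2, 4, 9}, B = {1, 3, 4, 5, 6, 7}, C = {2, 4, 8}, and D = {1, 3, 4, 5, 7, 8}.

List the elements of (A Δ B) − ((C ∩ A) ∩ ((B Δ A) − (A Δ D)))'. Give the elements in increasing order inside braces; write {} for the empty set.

{}

A Δ B = {2, 3, 5, 6, 7, 9}
C ∩ A = {2, 4}
B Δ A = {2, 3, 5, 6, 7, 9}
A Δ D = {2, 3, 5, 7, 8, 9}
(B Δ A) − (A Δ D) = {6}
(C ∩ A) ∩ ((B Δ A) − (A Δ D)) = {}
((C ∩ A) ∩ ((B Δ A) − (A Δ D)))' = {1, 2, 3, 4, 5, 6, 7, 8, 9}
(A Δ B) − ((C ∩ A) ∩ ((B Δ A) − (A Δ D)))' = {}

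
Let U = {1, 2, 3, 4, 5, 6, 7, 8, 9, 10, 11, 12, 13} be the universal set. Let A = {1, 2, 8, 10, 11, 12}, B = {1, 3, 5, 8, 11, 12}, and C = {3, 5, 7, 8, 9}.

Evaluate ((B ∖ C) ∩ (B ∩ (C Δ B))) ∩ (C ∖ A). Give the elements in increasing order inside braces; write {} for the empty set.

B ∖ C = {1, 11, 12}
C Δ B = {1, 7, 9, 11, 12}
B ∩ (C Δ B) = {1, 11, 12}
(B ∖ C) ∩ (B ∩ (C Δ B)) = {1, 11, 12}
C ∖ A = {3, 5, 7, 9}
((B ∖ C) ∩ (B ∩ (C Δ B))) ∩ (C ∖ A) = {}

{}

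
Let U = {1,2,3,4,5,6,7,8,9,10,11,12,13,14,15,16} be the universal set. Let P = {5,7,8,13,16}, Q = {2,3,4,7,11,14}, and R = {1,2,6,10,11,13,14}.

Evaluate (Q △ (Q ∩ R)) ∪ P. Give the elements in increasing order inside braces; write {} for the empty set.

{3,4,5,7,8,13,16}

Q ∩ R = {2,11,14}
Q △ (Q ∩ R) = {3,4,7}
(Q △ (Q ∩ R)) ∪ P = {3,4,5,7,8,13,16}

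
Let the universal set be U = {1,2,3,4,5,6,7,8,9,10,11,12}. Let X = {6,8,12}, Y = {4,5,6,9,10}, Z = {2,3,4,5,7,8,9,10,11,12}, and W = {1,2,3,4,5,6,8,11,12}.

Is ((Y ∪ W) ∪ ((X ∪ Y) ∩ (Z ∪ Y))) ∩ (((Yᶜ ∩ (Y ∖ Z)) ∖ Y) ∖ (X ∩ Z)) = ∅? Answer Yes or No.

Y ∪ W = {1,2,3,4,5,6,8,9,10,11,12}
X ∪ Y = {4,5,6,8,9,10,12}
Z ∪ Y = {2,3,4,5,6,7,8,9,10,11,12}
(X ∪ Y) ∩ (Z ∪ Y) = {4,5,6,8,9,10,12}
(Y ∪ W) ∪ ((X ∪ Y) ∩ (Z ∪ Y)) = {1,2,3,4,5,6,8,9,10,11,12}
Yᶜ = {1,2,3,7,8,11,12}
Y ∖ Z = {6}
Yᶜ ∩ (Y ∖ Z) = {}
(Yᶜ ∩ (Y ∖ Z)) ∖ Y = {}
X ∩ Z = {8,12}
((Yᶜ ∩ (Y ∖ Z)) ∖ Y) ∖ (X ∩ Z) = {}
{1,2,3,4,5,6,8,9,10,11,12} and {} share no elements.

Yes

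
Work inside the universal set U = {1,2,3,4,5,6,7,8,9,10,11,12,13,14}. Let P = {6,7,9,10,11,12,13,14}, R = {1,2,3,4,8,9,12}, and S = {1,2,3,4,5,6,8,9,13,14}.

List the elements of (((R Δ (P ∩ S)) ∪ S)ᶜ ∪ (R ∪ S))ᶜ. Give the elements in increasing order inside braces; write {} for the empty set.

P ∩ S = {6,9,13,14}
R Δ (P ∩ S) = {1,2,3,4,6,8,12,13,14}
(R Δ (P ∩ S)) ∪ S = {1,2,3,4,5,6,8,9,12,13,14}
((R Δ (P ∩ S)) ∪ S)ᶜ = {7,10,11}
R ∪ S = {1,2,3,4,5,6,8,9,12,13,14}
((R Δ (P ∩ S)) ∪ S)ᶜ ∪ (R ∪ S) = {1,2,3,4,5,6,7,8,9,10,11,12,13,14}
(((R Δ (P ∩ S)) ∪ S)ᶜ ∪ (R ∪ S))ᶜ = {}

{}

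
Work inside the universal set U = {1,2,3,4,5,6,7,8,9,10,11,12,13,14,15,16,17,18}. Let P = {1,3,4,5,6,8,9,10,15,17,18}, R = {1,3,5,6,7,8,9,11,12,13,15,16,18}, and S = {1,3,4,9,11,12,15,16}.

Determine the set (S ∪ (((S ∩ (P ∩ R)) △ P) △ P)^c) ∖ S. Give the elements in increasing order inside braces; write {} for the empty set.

{2,5,6,7,8,10,13,14,17,18}

P ∩ R = {1,3,5,6,8,9,15,18}
S ∩ (P ∩ R) = {1,3,9,15}
(S ∩ (P ∩ R)) △ P = {4,5,6,8,10,17,18}
((S ∩ (P ∩ R)) △ P) △ P = {1,3,9,15}
(((S ∩ (P ∩ R)) △ P) △ P)^c = {2,4,5,6,7,8,10,11,12,13,14,16,17,18}
S ∪ (((S ∩ (P ∩ R)) △ P) △ P)^c = {1,2,3,4,5,6,7,8,9,10,11,12,13,14,15,16,17,18}
(S ∪ (((S ∩ (P ∩ R)) △ P) △ P)^c) ∖ S = {2,5,6,7,8,10,13,14,17,18}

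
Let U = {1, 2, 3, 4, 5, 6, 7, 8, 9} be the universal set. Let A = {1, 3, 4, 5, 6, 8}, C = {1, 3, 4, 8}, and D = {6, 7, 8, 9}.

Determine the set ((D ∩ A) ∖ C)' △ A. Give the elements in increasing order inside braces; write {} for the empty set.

{2, 6, 7, 9}

D ∩ A = {6, 8}
(D ∩ A) ∖ C = {6}
((D ∩ A) ∖ C)' = {1, 2, 3, 4, 5, 7, 8, 9}
((D ∩ A) ∖ C)' △ A = {2, 6, 7, 9}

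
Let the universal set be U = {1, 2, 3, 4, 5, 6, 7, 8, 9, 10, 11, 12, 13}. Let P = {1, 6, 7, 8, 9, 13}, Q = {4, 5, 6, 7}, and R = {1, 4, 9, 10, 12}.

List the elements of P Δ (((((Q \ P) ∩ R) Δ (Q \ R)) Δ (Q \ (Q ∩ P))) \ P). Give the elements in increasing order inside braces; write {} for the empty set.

Q \ P = {4, 5}
(Q \ P) ∩ R = {4}
Q \ R = {5, 6, 7}
((Q \ P) ∩ R) Δ (Q \ R) = {4, 5, 6, 7}
Q ∩ P = {6, 7}
Q \ (Q ∩ P) = {4, 5}
(((Q \ P) ∩ R) Δ (Q \ R)) Δ (Q \ (Q ∩ P)) = {6, 7}
((((Q \ P) ∩ R) Δ (Q \ R)) Δ (Q \ (Q ∩ P))) \ P = {}
P Δ (((((Q \ P) ∩ R) Δ (Q \ R)) Δ (Q \ (Q ∩ P))) \ P) = {1, 6, 7, 8, 9, 13}

{1, 6, 7, 8, 9, 13}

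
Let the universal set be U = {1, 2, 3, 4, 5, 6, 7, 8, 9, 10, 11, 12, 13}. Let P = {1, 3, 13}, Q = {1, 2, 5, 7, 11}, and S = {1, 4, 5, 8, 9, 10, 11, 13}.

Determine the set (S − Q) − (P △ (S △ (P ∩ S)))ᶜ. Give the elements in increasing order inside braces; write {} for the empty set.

S − Q = {4, 8, 9, 10, 13}
P ∩ S = {1, 13}
S △ (P ∩ S) = {4, 5, 8, 9, 10, 11}
P △ (S △ (P ∩ S)) = {1, 3, 4, 5, 8, 9, 10, 11, 13}
(P △ (S △ (P ∩ S)))ᶜ = {2, 6, 7, 12}
(S − Q) − (P △ (S △ (P ∩ S)))ᶜ = {4, 8, 9, 10, 13}

{4, 8, 9, 10, 13}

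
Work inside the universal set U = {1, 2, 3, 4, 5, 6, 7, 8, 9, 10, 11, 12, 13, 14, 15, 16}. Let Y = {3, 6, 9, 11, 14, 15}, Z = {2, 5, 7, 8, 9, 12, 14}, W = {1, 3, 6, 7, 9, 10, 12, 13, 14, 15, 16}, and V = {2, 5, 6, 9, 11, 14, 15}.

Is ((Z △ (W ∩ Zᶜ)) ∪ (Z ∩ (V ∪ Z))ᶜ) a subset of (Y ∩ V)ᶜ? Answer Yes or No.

No

Zᶜ = {1, 3, 4, 6, 10, 11, 13, 15, 16}
W ∩ Zᶜ = {1, 3, 6, 10, 13, 15, 16}
Z △ (W ∩ Zᶜ) = {1, 2, 3, 5, 6, 7, 8, 9, 10, 12, 13, 14, 15, 16}
V ∪ Z = {2, 5, 6, 7, 8, 9, 11, 12, 14, 15}
Z ∩ (V ∪ Z) = {2, 5, 7, 8, 9, 12, 14}
(Z ∩ (V ∪ Z))ᶜ = {1, 3, 4, 6, 10, 11, 13, 15, 16}
(Z △ (W ∩ Zᶜ)) ∪ (Z ∩ (V ∪ Z))ᶜ = {1, 2, 3, 4, 5, 6, 7, 8, 9, 10, 11, 12, 13, 14, 15, 16}
Y ∩ V = {6, 9, 11, 14, 15}
(Y ∩ V)ᶜ = {1, 2, 3, 4, 5, 7, 8, 10, 12, 13, 16}
6 ∈ (Z △ (W ∩ Zᶜ)) ∪ (Z ∩ (V ∪ Z))ᶜ but 6 ∉ (Y ∩ V)ᶜ, so the inclusion fails.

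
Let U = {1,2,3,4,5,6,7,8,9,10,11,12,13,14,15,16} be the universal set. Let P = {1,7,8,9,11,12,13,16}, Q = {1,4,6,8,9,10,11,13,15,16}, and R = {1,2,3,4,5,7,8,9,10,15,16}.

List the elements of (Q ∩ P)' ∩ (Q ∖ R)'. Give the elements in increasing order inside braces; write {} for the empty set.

{2,3,4,5,7,10,12,14,15}

Q ∩ P = {1,8,9,11,13,16}
(Q ∩ P)' = {2,3,4,5,6,7,10,12,14,15}
Q ∖ R = {6,11,13}
(Q ∖ R)' = {1,2,3,4,5,7,8,9,10,12,14,15,16}
(Q ∩ P)' ∩ (Q ∖ R)' = {2,3,4,5,7,10,12,14,15}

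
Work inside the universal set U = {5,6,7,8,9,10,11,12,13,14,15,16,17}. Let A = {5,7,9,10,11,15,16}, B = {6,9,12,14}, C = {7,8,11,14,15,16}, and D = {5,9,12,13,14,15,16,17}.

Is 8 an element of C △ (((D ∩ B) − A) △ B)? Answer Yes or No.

Yes

8 ∉ D and 8 ∉ B, so 8 ∉ D ∩ B
8 ∉ (D ∩ B) and 8 ∉ A, so 8 ∉ (D ∩ B) − A
8 ∉ ((D ∩ B) − A) and 8 ∉ B, so 8 ∉ ((D ∩ B) − A) △ B
8 ∈ C and 8 ∉ (((D ∩ B) − A) △ B), so 8 ∈ C △ (((D ∩ B) − A) △ B)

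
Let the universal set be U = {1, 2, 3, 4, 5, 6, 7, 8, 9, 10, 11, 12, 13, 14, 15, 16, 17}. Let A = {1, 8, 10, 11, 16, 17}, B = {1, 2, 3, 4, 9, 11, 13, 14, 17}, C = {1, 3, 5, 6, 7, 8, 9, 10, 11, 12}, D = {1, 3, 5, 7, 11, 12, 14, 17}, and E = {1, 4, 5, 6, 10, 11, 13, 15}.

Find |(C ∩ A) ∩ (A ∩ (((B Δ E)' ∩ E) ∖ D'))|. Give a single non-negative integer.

C ∩ A = {1, 8, 10, 11}
B Δ E = {2, 3, 5, 6, 9, 10, 14, 15, 17}
(B Δ E)' = {1, 4, 7, 8, 11, 12, 13, 16}
(B Δ E)' ∩ E = {1, 4, 11, 13}
D' = {2, 4, 6, 8, 9, 10, 13, 15, 16}
((B Δ E)' ∩ E) ∖ D' = {1, 11}
A ∩ (((B Δ E)' ∩ E) ∖ D') = {1, 11}
(C ∩ A) ∩ (A ∩ (((B Δ E)' ∩ E) ∖ D')) = {1, 11}
|(C ∩ A) ∩ (A ∩ (((B Δ E)' ∩ E) ∖ D'))| = 2

2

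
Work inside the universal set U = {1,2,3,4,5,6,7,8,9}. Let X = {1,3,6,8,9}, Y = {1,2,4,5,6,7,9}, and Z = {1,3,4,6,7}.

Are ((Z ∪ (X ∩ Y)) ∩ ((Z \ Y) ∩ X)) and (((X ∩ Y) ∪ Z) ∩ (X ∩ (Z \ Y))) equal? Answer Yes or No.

X ∩ Y = {1,6,9}
Z ∪ (X ∩ Y) = {1,3,4,6,7,9}
Z \ Y = {3}
(Z \ Y) ∩ X = {3}
(Z ∪ (X ∩ Y)) ∩ ((Z \ Y) ∩ X) = {3}
(X ∩ Y) ∪ Z = {1,3,4,6,7,9}
X ∩ (Z \ Y) = {3}
((X ∩ Y) ∪ Z) ∩ (X ∩ (Z \ Y)) = {3}
Both equal {3}, so (Z ∪ (X ∩ Y)) ∩ ((Z \ Y) ∩ X) = ((X ∩ Y) ∪ Z) ∩ (X ∩ (Z \ Y)).

Yes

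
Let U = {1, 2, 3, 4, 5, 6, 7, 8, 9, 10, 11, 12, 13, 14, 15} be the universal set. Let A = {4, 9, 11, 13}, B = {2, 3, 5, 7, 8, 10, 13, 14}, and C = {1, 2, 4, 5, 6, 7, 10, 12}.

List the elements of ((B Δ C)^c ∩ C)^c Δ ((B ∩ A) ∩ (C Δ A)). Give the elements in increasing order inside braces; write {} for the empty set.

{1, 3, 4, 6, 8, 9, 11, 12, 14, 15}

B Δ C = {1, 3, 4, 6, 8, 12, 13, 14}
(B Δ C)^c = {2, 5, 7, 9, 10, 11, 15}
(B Δ C)^c ∩ C = {2, 5, 7, 10}
((B Δ C)^c ∩ C)^c = {1, 3, 4, 6, 8, 9, 11, 12, 13, 14, 15}
B ∩ A = {13}
C Δ A = {1, 2, 5, 6, 7, 9, 10, 11, 12, 13}
(B ∩ A) ∩ (C Δ A) = {13}
((B Δ C)^c ∩ C)^c Δ ((B ∩ A) ∩ (C Δ A)) = {1, 3, 4, 6, 8, 9, 11, 12, 14, 15}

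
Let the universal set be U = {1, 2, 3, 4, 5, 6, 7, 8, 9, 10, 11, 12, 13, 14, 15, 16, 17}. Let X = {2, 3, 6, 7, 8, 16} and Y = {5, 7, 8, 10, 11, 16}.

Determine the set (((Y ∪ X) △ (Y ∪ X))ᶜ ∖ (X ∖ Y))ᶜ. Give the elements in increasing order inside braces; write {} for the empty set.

{2, 3, 6}

Y ∪ X = {2, 3, 5, 6, 7, 8, 10, 11, 16}
(Y ∪ X) △ (Y ∪ X) = {}
((Y ∪ X) △ (Y ∪ X))ᶜ = {1, 2, 3, 4, 5, 6, 7, 8, 9, 10, 11, 12, 13, 14, 15, 16, 17}
X ∖ Y = {2, 3, 6}
((Y ∪ X) △ (Y ∪ X))ᶜ ∖ (X ∖ Y) = {1, 4, 5, 7, 8, 9, 10, 11, 12, 13, 14, 15, 16, 17}
(((Y ∪ X) △ (Y ∪ X))ᶜ ∖ (X ∖ Y))ᶜ = {2, 3, 6}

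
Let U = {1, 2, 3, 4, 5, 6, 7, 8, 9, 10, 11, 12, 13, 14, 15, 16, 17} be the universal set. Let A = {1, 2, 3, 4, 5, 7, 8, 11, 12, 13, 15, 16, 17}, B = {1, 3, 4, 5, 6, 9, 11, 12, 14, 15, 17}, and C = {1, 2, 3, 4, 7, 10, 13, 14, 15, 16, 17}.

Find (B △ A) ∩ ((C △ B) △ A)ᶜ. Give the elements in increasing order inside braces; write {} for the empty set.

{2, 7, 13, 14, 16}

B △ A = {2, 6, 7, 8, 9, 13, 14, 16}
C △ B = {2, 5, 6, 7, 9, 10, 11, 12, 13, 16}
(C △ B) △ A = {1, 3, 4, 6, 8, 9, 10, 15, 17}
((C △ B) △ A)ᶜ = {2, 5, 7, 11, 12, 13, 14, 16}
(B △ A) ∩ ((C △ B) △ A)ᶜ = {2, 7, 13, 14, 16}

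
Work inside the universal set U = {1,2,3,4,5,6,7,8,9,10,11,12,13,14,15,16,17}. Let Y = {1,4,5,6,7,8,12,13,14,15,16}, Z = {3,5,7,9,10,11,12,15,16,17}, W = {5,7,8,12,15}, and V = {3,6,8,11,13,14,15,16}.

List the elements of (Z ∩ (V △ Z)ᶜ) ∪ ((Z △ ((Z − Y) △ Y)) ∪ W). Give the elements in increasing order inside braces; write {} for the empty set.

V △ Z = {5,6,7,8,9,10,12,13,14,17}
(V △ Z)ᶜ = {1,2,3,4,11,15,16}
Z ∩ (V △ Z)ᶜ = {3,11,15,16}
Z − Y = {3,9,10,11,17}
(Z − Y) △ Y = {1,3,4,5,6,7,8,9,10,11,12,13,14,15,16,17}
Z △ ((Z − Y) △ Y) = {1,4,6,8,13,14}
(Z △ ((Z − Y) △ Y)) ∪ W = {1,4,5,6,7,8,12,13,14,15}
(Z ∩ (V △ Z)ᶜ) ∪ ((Z △ ((Z − Y) △ Y)) ∪ W) = {1,3,4,5,6,7,8,11,12,13,14,15,16}

{1,3,4,5,6,7,8,11,12,13,14,15,16}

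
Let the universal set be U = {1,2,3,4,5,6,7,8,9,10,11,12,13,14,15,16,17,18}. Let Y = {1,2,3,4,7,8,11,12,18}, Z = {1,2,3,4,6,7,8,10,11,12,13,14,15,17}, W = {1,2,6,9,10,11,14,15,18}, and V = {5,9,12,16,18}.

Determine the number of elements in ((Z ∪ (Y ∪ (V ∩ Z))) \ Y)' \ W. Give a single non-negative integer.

V ∩ Z = {12}
Y ∪ (V ∩ Z) = {1,2,3,4,7,8,11,12,18}
Z ∪ (Y ∪ (V ∩ Z)) = {1,2,3,4,6,7,8,10,11,12,13,14,15,17,18}
(Z ∪ (Y ∪ (V ∩ Z))) \ Y = {6,10,13,14,15,17}
((Z ∪ (Y ∪ (V ∩ Z))) \ Y)' = {1,2,3,4,5,7,8,9,11,12,16,18}
((Z ∪ (Y ∪ (V ∩ Z))) \ Y)' \ W = {3,4,5,7,8,12,16}
|((Z ∪ (Y ∪ (V ∩ Z))) \ Y)' \ W| = 7

7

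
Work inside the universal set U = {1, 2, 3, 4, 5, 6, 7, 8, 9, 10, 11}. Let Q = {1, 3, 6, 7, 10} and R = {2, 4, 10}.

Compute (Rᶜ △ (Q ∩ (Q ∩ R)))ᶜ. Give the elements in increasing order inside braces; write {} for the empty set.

Rᶜ = {1, 3, 5, 6, 7, 8, 9, 11}
Q ∩ R = {10}
Q ∩ (Q ∩ R) = {10}
Rᶜ △ (Q ∩ (Q ∩ R)) = {1, 3, 5, 6, 7, 8, 9, 10, 11}
(Rᶜ △ (Q ∩ (Q ∩ R)))ᶜ = {2, 4}

{2, 4}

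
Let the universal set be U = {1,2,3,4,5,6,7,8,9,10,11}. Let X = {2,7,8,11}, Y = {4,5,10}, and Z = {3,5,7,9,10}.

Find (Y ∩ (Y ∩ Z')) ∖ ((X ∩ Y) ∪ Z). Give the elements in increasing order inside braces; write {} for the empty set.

Z' = {1,2,4,6,8,11}
Y ∩ Z' = {4}
Y ∩ (Y ∩ Z') = {4}
X ∩ Y = {}
(X ∩ Y) ∪ Z = {3,5,7,9,10}
(Y ∩ (Y ∩ Z')) ∖ ((X ∩ Y) ∪ Z) = {4}

{4}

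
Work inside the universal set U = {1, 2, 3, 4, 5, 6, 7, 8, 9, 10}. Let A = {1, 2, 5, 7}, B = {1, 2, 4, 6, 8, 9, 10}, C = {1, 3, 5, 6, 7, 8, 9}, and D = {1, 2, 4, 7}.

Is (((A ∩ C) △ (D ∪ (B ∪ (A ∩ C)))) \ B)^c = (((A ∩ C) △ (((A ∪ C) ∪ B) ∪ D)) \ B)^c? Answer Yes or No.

No

A ∩ C = {1, 5, 7}
B ∪ (A ∩ C) = {1, 2, 4, 5, 6, 7, 8, 9, 10}
D ∪ (B ∪ (A ∩ C)) = {1, 2, 4, 5, 6, 7, 8, 9, 10}
(A ∩ C) △ (D ∪ (B ∪ (A ∩ C))) = {2, 4, 6, 8, 9, 10}
((A ∩ C) △ (D ∪ (B ∪ (A ∩ C)))) \ B = {}
(((A ∩ C) △ (D ∪ (B ∪ (A ∩ C)))) \ B)^c = {1, 2, 3, 4, 5, 6, 7, 8, 9, 10}
A ∪ C = {1, 2, 3, 5, 6, 7, 8, 9}
(A ∪ C) ∪ B = {1, 2, 3, 4, 5, 6, 7, 8, 9, 10}
((A ∪ C) ∪ B) ∪ D = {1, 2, 3, 4, 5, 6, 7, 8, 9, 10}
(A ∩ C) △ (((A ∪ C) ∪ B) ∪ D) = {2, 3, 4, 6, 8, 9, 10}
((A ∩ C) △ (((A ∪ C) ∪ B) ∪ D)) \ B = {3}
(((A ∩ C) △ (((A ∪ C) ∪ B) ∪ D)) \ B)^c = {1, 2, 4, 5, 6, 7, 8, 9, 10}
3 ∈ (((A ∩ C) △ (D ∪ (B ∪ (A ∩ C)))) \ B)^c but 3 ∉ (((A ∩ C) △ (((A ∪ C) ∪ B) ∪ D)) \ B)^c, so they differ.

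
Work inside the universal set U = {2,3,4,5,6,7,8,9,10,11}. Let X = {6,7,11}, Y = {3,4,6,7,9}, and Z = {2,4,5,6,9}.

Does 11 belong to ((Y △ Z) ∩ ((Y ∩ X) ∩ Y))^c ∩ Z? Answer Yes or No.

11 ∉ Y and 11 ∉ Z, so 11 ∉ Y △ Z
11 ∉ Y and 11 ∈ X, so 11 ∉ Y ∩ X
11 ∉ (Y ∩ X) and 11 ∉ Y, so 11 ∉ (Y ∩ X) ∩ Y
11 ∉ (Y △ Z) and 11 ∉ ((Y ∩ X) ∩ Y), so 11 ∉ (Y △ Z) ∩ ((Y ∩ X) ∩ Y)
11 ∈ ((Y △ Z) ∩ ((Y ∩ X) ∩ Y))^c since 11 ∉ ((Y △ Z) ∩ ((Y ∩ X) ∩ Y))
11 ∈ ((Y △ Z) ∩ ((Y ∩ X) ∩ Y))^c and 11 ∉ Z, so 11 ∉ ((Y △ Z) ∩ ((Y ∩ X) ∩ Y))^c ∩ Z

No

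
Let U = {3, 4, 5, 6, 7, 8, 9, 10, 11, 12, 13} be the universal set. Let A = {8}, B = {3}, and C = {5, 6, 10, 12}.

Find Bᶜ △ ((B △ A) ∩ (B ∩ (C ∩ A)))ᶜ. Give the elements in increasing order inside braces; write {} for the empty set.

Bᶜ = {4, 5, 6, 7, 8, 9, 10, 11, 12, 13}
B △ A = {3, 8}
C ∩ A = {}
B ∩ (C ∩ A) = {}
(B △ A) ∩ (B ∩ (C ∩ A)) = {}
((B △ A) ∩ (B ∩ (C ∩ A)))ᶜ = {3, 4, 5, 6, 7, 8, 9, 10, 11, 12, 13}
Bᶜ △ ((B △ A) ∩ (B ∩ (C ∩ A)))ᶜ = {3}

{3}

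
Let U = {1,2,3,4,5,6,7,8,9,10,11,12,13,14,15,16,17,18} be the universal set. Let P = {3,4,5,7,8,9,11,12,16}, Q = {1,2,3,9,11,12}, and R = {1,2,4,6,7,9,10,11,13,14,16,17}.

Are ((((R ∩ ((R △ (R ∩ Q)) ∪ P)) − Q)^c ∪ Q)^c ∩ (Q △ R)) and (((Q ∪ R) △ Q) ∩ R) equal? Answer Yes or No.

Yes

R ∩ Q = {1,2,9,11}
R △ (R ∩ Q) = {4,6,7,10,13,14,16,17}
(R △ (R ∩ Q)) ∪ P = {3,4,5,6,7,8,9,10,11,12,13,14,16,17}
R ∩ ((R △ (R ∩ Q)) ∪ P) = {4,6,7,9,10,11,13,14,16,17}
(R ∩ ((R △ (R ∩ Q)) ∪ P)) − Q = {4,6,7,10,13,14,16,17}
((R ∩ ((R △ (R ∩ Q)) ∪ P)) − Q)^c = {1,2,3,5,8,9,11,12,15,18}
((R ∩ ((R △ (R ∩ Q)) ∪ P)) − Q)^c ∪ Q = {1,2,3,5,8,9,11,12,15,18}
(((R ∩ ((R △ (R ∩ Q)) ∪ P)) − Q)^c ∪ Q)^c = {4,6,7,10,13,14,16,17}
Q △ R = {3,4,6,7,10,12,13,14,16,17}
(((R ∩ ((R △ (R ∩ Q)) ∪ P)) − Q)^c ∪ Q)^c ∩ (Q △ R) = {4,6,7,10,13,14,16,17}
Q ∪ R = {1,2,3,4,6,7,9,10,11,12,13,14,16,17}
(Q ∪ R) △ Q = {4,6,7,10,13,14,16,17}
((Q ∪ R) △ Q) ∩ R = {4,6,7,10,13,14,16,17}
Both equal {4,6,7,10,13,14,16,17}, so (((R ∩ ((R △ (R ∩ Q)) ∪ P)) − Q)^c ∪ Q)^c ∩ (Q △ R) = ((Q ∪ R) △ Q) ∩ R.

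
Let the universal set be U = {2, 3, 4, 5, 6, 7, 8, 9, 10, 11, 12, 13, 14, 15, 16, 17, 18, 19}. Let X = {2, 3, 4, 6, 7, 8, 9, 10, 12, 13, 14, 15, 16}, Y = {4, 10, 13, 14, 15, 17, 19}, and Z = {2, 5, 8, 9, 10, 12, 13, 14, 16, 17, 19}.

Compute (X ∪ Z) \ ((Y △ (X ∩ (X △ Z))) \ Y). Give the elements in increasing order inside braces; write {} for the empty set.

X ∪ Z = {2, 3, 4, 5, 6, 7, 8, 9, 10, 12, 13, 14, 15, 16, 17, 19}
X △ Z = {3, 4, 5, 6, 7, 15, 17, 19}
X ∩ (X △ Z) = {3, 4, 6, 7, 15}
Y △ (X ∩ (X △ Z)) = {3, 6, 7, 10, 13, 14, 17, 19}
(Y △ (X ∩ (X △ Z))) \ Y = {3, 6, 7}
(X ∪ Z) \ ((Y △ (X ∩ (X △ Z))) \ Y) = {2, 4, 5, 8, 9, 10, 12, 13, 14, 15, 16, 17, 19}

{2, 4, 5, 8, 9, 10, 12, 13, 14, 15, 16, 17, 19}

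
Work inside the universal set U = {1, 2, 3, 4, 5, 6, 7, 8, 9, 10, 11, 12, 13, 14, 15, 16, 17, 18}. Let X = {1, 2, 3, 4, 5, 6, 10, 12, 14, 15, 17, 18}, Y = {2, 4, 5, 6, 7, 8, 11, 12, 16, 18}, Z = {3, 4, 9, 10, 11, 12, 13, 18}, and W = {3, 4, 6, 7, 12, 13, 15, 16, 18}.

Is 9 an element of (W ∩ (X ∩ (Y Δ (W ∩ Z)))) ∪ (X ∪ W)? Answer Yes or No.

9 ∉ W and 9 ∈ Z, so 9 ∉ W ∩ Z
9 ∉ Y and 9 ∉ (W ∩ Z), so 9 ∉ Y Δ (W ∩ Z)
9 ∉ X and 9 ∉ (Y Δ (W ∩ Z)), so 9 ∉ X ∩ (Y Δ (W ∩ Z))
9 ∉ W and 9 ∉ (X ∩ (Y Δ (W ∩ Z))), so 9 ∉ W ∩ (X ∩ (Y Δ (W ∩ Z)))
9 ∉ X and 9 ∉ W, so 9 ∉ X ∪ W
9 ∉ (W ∩ (X ∩ (Y Δ (W ∩ Z)))) and 9 ∉ (X ∪ W), so 9 ∉ (W ∩ (X ∩ (Y Δ (W ∩ Z)))) ∪ (X ∪ W)

No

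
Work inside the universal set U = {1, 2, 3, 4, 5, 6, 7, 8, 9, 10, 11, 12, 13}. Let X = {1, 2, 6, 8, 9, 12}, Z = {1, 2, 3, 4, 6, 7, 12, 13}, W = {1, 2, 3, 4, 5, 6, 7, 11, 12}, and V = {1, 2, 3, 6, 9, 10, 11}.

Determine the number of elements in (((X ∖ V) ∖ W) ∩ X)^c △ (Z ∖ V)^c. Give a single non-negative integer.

X ∖ V = {8, 12}
(X ∖ V) ∖ W = {8}
((X ∖ V) ∖ W) ∩ X = {8}
(((X ∖ V) ∖ W) ∩ X)^c = {1, 2, 3, 4, 5, 6, 7, 9, 10, 11, 12, 13}
Z ∖ V = {4, 7, 12, 13}
(Z ∖ V)^c = {1, 2, 3, 5, 6, 8, 9, 10, 11}
(((X ∖ V) ∖ W) ∩ X)^c △ (Z ∖ V)^c = {4, 7, 8, 12, 13}
|(((X ∖ V) ∖ W) ∩ X)^c △ (Z ∖ V)^c| = 5

5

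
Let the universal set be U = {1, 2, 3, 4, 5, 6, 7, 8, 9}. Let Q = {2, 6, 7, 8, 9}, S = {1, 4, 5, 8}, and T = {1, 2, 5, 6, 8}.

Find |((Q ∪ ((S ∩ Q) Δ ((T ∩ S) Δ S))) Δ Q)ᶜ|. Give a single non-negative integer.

S ∩ Q = {8}
T ∩ S = {1, 5, 8}
(T ∩ S) Δ S = {4}
(S ∩ Q) Δ ((T ∩ S) Δ S) = {4, 8}
Q ∪ ((S ∩ Q) Δ ((T ∩ S) Δ S)) = {2, 4, 6, 7, 8, 9}
(Q ∪ ((S ∩ Q) Δ ((T ∩ S) Δ S))) Δ Q = {4}
((Q ∪ ((S ∩ Q) Δ ((T ∩ S) Δ S))) Δ Q)ᶜ = {1, 2, 3, 5, 6, 7, 8, 9}
|((Q ∪ ((S ∩ Q) Δ ((T ∩ S) Δ S))) Δ Q)ᶜ| = 8

8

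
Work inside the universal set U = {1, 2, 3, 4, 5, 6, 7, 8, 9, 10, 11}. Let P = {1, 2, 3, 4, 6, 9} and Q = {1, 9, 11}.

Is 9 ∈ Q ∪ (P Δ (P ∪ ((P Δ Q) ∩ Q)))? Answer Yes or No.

9 ∈ P and 9 ∈ Q, so 9 ∉ P Δ Q
9 ∉ (P Δ Q) and 9 ∈ Q, so 9 ∉ (P Δ Q) ∩ Q
9 ∈ P and 9 ∉ ((P Δ Q) ∩ Q), so 9 ∈ P ∪ ((P Δ Q) ∩ Q)
9 ∈ P and 9 ∈ (P ∪ ((P Δ Q) ∩ Q)), so 9 ∉ P Δ (P ∪ ((P Δ Q) ∩ Q))
9 ∈ Q and 9 ∉ (P Δ (P ∪ ((P Δ Q) ∩ Q))), so 9 ∈ Q ∪ (P Δ (P ∪ ((P Δ Q) ∩ Q)))

Yes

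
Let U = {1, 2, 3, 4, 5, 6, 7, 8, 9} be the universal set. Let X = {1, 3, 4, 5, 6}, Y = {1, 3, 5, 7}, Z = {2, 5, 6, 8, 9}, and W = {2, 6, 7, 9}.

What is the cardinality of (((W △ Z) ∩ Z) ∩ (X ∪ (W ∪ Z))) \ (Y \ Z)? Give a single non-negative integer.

W △ Z = {5, 7, 8}
(W △ Z) ∩ Z = {5, 8}
W ∪ Z = {2, 5, 6, 7, 8, 9}
X ∪ (W ∪ Z) = {1, 2, 3, 4, 5, 6, 7, 8, 9}
((W △ Z) ∩ Z) ∩ (X ∪ (W ∪ Z)) = {5, 8}
Y \ Z = {1, 3, 7}
(((W △ Z) ∩ Z) ∩ (X ∪ (W ∪ Z))) \ (Y \ Z) = {5, 8}
|(((W △ Z) ∩ Z) ∩ (X ∪ (W ∪ Z))) \ (Y \ Z)| = 2

2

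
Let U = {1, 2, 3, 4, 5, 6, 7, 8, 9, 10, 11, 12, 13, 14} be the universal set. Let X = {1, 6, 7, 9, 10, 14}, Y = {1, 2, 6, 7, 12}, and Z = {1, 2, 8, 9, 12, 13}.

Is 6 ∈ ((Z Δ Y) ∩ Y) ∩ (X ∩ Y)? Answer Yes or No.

6 ∉ Z and 6 ∈ Y, so 6 ∈ Z Δ Y
6 ∈ (Z Δ Y) and 6 ∈ Y, so 6 ∈ (Z Δ Y) ∩ Y
6 ∈ X and 6 ∈ Y, so 6 ∈ X ∩ Y
6 ∈ ((Z Δ Y) ∩ Y) and 6 ∈ (X ∩ Y), so 6 ∈ ((Z Δ Y) ∩ Y) ∩ (X ∩ Y)

Yes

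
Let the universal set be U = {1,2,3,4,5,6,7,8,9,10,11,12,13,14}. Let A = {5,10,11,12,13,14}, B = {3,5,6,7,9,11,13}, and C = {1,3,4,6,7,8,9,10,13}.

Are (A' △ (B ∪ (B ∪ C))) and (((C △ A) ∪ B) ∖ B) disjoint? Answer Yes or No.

A' = {1,2,3,4,6,7,8,9}
B ∪ C = {1,3,4,5,6,7,8,9,10,11,13}
B ∪ (B ∪ C) = {1,3,4,5,6,7,8,9,10,11,13}
A' △ (B ∪ (B ∪ C)) = {2,5,10,11,13}
C △ A = {1,3,4,5,6,7,8,9,11,12,14}
(C △ A) ∪ B = {1,3,4,5,6,7,8,9,11,12,13,14}
((C △ A) ∪ B) ∖ B = {1,4,8,12,14}
{2,5,10,11,13} and {1,4,8,12,14} share no elements.

Yes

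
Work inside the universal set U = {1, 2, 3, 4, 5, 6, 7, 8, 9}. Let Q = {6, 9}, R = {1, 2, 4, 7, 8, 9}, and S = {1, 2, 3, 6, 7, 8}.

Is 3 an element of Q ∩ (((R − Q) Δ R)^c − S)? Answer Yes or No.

3 ∉ R and 3 ∉ Q, so 3 ∉ R − Q
3 ∉ (R − Q) and 3 ∉ R, so 3 ∉ (R − Q) Δ R
3 ∈ ((R − Q) Δ R)^c since 3 ∉ ((R − Q) Δ R)
3 ∈ ((R − Q) Δ R)^c and 3 ∈ S, so 3 ∉ ((R − Q) Δ R)^c − S
3 ∉ Q and 3 ∉ (((R − Q) Δ R)^c − S), so 3 ∉ Q ∩ (((R − Q) Δ R)^c − S)

No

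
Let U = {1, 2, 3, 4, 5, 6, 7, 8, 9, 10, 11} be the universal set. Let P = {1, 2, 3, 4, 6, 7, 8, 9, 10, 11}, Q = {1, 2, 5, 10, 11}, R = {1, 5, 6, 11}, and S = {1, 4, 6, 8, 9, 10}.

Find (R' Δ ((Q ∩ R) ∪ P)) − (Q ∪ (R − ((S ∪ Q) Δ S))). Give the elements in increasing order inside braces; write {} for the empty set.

{}

R' = {2, 3, 4, 7, 8, 9, 10}
Q ∩ R = {1, 5, 11}
(Q ∩ R) ∪ P = {1, 2, 3, 4, 5, 6, 7, 8, 9, 10, 11}
R' Δ ((Q ∩ R) ∪ P) = {1, 5, 6, 11}
S ∪ Q = {1, 2, 4, 5, 6, 8, 9, 10, 11}
(S ∪ Q) Δ S = {2, 5, 11}
R − ((S ∪ Q) Δ S) = {1, 6}
Q ∪ (R − ((S ∪ Q) Δ S)) = {1, 2, 5, 6, 10, 11}
(R' Δ ((Q ∩ R) ∪ P)) − (Q ∪ (R − ((S ∪ Q) Δ S))) = {}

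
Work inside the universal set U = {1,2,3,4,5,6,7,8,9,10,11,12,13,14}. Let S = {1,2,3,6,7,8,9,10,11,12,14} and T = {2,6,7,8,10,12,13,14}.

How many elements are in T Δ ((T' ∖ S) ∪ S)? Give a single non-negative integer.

7

T' = {1,3,4,5,9,11}
T' ∖ S = {4,5}
(T' ∖ S) ∪ S = {1,2,3,4,5,6,7,8,9,10,11,12,14}
T Δ ((T' ∖ S) ∪ S) = {1,3,4,5,9,11,13}
|T Δ ((T' ∖ S) ∪ S)| = 7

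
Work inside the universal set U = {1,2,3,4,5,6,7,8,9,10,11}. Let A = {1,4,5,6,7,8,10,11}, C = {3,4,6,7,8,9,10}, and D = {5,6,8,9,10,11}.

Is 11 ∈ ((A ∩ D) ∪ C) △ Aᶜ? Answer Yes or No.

Yes

11 ∈ A and 11 ∈ D, so 11 ∈ A ∩ D
11 ∈ (A ∩ D) and 11 ∉ C, so 11 ∈ (A ∩ D) ∪ C
11 ∈ A, so 11 ∉ Aᶜ
11 ∈ ((A ∩ D) ∪ C) and 11 ∉ Aᶜ, so 11 ∈ ((A ∩ D) ∪ C) △ Aᶜ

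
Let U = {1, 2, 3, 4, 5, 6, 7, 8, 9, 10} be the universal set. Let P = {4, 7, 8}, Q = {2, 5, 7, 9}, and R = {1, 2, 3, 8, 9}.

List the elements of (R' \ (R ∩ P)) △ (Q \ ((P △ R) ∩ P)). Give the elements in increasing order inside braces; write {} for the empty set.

R' = {4, 5, 6, 7, 10}
R ∩ P = {8}
R' \ (R ∩ P) = {4, 5, 6, 7, 10}
P △ R = {1, 2, 3, 4, 7, 9}
(P △ R) ∩ P = {4, 7}
Q \ ((P △ R) ∩ P) = {2, 5, 9}
(R' \ (R ∩ P)) △ (Q \ ((P △ R) ∩ P)) = {2, 4, 6, 7, 9, 10}

{2, 4, 6, 7, 9, 10}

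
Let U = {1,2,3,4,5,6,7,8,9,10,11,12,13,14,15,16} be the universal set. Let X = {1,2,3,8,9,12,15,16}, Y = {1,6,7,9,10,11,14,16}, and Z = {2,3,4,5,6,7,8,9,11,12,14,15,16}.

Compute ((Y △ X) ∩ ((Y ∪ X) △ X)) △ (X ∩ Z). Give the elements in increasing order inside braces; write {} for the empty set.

{2,3,6,7,8,9,10,11,12,14,15,16}

Y △ X = {2,3,6,7,8,10,11,12,14,15}
Y ∪ X = {1,2,3,6,7,8,9,10,11,12,14,15,16}
(Y ∪ X) △ X = {6,7,10,11,14}
(Y △ X) ∩ ((Y ∪ X) △ X) = {6,7,10,11,14}
X ∩ Z = {2,3,8,9,12,15,16}
((Y △ X) ∩ ((Y ∪ X) △ X)) △ (X ∩ Z) = {2,3,6,7,8,9,10,11,12,14,15,16}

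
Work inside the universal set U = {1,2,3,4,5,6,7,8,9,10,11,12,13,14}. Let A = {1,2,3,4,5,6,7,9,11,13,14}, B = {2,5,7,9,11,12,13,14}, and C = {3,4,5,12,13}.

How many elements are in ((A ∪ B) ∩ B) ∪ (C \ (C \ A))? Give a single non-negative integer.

A ∪ B = {1,2,3,4,5,6,7,9,11,12,13,14}
(A ∪ B) ∩ B = {2,5,7,9,11,12,13,14}
C \ A = {12}
C \ (C \ A) = {3,4,5,13}
((A ∪ B) ∩ B) ∪ (C \ (C \ A)) = {2,3,4,5,7,9,11,12,13,14}
|((A ∪ B) ∩ B) ∪ (C \ (C \ A))| = 10

10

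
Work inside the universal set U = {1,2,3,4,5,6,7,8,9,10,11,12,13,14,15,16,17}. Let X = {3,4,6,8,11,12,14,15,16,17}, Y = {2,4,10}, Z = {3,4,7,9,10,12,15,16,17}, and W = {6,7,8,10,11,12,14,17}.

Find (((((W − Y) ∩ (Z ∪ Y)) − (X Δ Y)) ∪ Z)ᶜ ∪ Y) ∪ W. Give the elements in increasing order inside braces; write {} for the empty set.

{1,2,4,5,6,7,8,10,11,12,13,14,17}

W − Y = {6,7,8,11,12,14,17}
Z ∪ Y = {2,3,4,7,9,10,12,15,16,17}
(W − Y) ∩ (Z ∪ Y) = {7,12,17}
X Δ Y = {2,3,6,8,10,11,12,14,15,16,17}
((W − Y) ∩ (Z ∪ Y)) − (X Δ Y) = {7}
(((W − Y) ∩ (Z ∪ Y)) − (X Δ Y)) ∪ Z = {3,4,7,9,10,12,15,16,17}
((((W − Y) ∩ (Z ∪ Y)) − (X Δ Y)) ∪ Z)ᶜ = {1,2,5,6,8,11,13,14}
((((W − Y) ∩ (Z ∪ Y)) − (X Δ Y)) ∪ Z)ᶜ ∪ Y = {1,2,4,5,6,8,10,11,13,14}
(((((W − Y) ∩ (Z ∪ Y)) − (X Δ Y)) ∪ Z)ᶜ ∪ Y) ∪ W = {1,2,4,5,6,7,8,10,11,12,13,14,17}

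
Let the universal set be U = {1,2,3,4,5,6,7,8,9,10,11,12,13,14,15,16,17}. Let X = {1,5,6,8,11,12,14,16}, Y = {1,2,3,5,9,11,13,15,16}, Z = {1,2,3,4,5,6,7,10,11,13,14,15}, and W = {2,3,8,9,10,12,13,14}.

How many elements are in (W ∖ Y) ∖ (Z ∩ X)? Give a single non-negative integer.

3

W ∖ Y = {8,10,12,14}
Z ∩ X = {1,5,6,11,14}
(W ∖ Y) ∖ (Z ∩ X) = {8,10,12}
|(W ∖ Y) ∖ (Z ∩ X)| = 3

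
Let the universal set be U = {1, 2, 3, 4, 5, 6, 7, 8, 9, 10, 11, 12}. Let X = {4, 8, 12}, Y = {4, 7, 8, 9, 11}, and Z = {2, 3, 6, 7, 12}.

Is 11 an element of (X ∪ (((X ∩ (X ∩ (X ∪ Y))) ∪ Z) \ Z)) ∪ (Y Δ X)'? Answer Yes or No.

11 ∉ X and 11 ∈ Y, so 11 ∈ X ∪ Y
11 ∉ X and 11 ∈ (X ∪ Y), so 11 ∉ X ∩ (X ∪ Y)
11 ∉ X and 11 ∉ (X ∩ (X ∪ Y)), so 11 ∉ X ∩ (X ∩ (X ∪ Y))
11 ∉ (X ∩ (X ∩ (X ∪ Y))) and 11 ∉ Z, so 11 ∉ (X ∩ (X ∩ (X ∪ Y))) ∪ Z
11 ∉ ((X ∩ (X ∩ (X ∪ Y))) ∪ Z) and 11 ∉ Z, so 11 ∉ ((X ∩ (X ∩ (X ∪ Y))) ∪ Z) \ Z
11 ∉ X and 11 ∉ (((X ∩ (X ∩ (X ∪ Y))) ∪ Z) \ Z), so 11 ∉ X ∪ (((X ∩ (X ∩ (X ∪ Y))) ∪ Z) \ Z)
11 ∈ Y and 11 ∉ X, so 11 ∈ Y Δ X
11 ∉ (Y Δ X)' since 11 ∈ (Y Δ X)
11 ∉ (X ∪ (((X ∩ (X ∩ (X ∪ Y))) ∪ Z) \ Z)) and 11 ∉ (Y Δ X)', so 11 ∉ (X ∪ (((X ∩ (X ∩ (X ∪ Y))) ∪ Z) \ Z)) ∪ (Y Δ X)'

No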